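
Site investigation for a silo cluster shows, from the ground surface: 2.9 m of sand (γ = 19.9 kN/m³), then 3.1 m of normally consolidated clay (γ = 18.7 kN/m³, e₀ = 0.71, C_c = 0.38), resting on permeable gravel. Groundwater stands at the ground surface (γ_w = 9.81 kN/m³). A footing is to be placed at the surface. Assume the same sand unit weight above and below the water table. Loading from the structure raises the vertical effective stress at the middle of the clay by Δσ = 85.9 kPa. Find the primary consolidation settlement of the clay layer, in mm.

S_c ≈ 328 mm

Mid-depth of clay below the ground surface: z = 2.9 + 3.1/2 = 4.45 m.
Total vertical stress at mid-clay: σ_v = 19.9×2.9 + 18.7×1.55 = 86.695 kPa.
Pore pressure: u = 9.81×(4.45 − 0) = 43.655 kPa.
Initial effective stress: σ'_0 = σ_v − u = 86.695 − 43.655 = 43.04 kPa.
Final effective stress: σ'_f = σ'_0 + Δσ = 43.04 + 85.9 = 128.94 kPa.
Normally consolidated clay, so the full stress increment lies on the virgin compression line:
S_c = C_c·H/(1+e₀)·log₁₀(σ'_f/σ'_0) = 0.38×3.1/(1+0.71)×log₁₀(128.94/43.04)
    = 0.68889 × 0.47652 = 0.3283 m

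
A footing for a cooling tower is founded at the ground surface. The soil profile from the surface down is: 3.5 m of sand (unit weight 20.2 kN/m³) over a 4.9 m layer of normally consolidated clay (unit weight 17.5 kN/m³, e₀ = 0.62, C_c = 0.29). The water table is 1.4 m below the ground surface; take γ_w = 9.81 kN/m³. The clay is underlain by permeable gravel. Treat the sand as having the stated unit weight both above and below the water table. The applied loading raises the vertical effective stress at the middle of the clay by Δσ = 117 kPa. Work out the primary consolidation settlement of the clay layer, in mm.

Mid-depth of clay below the ground surface: z = 3.5 + 4.9/2 = 5.95 m.
Total vertical stress at mid-clay: σ_v = 20.2×3.5 + 17.5×2.45 = 113.58 kPa.
Pore pressure: u = 9.81×(5.95 − 1.4) = 44.636 kPa.
Initial effective stress: σ'_0 = σ_v − u = 113.58 − 44.636 = 68.944 kPa.
Final effective stress: σ'_f = σ'_0 + Δσ = 68.944 + 117 = 185.94 kPa.
Normally consolidated clay, so the full stress increment lies on the virgin compression line:
S_c = C_c·H/(1+e₀)·log₁₀(σ'_f/σ'_0) = 0.29×4.9/(1+0.62)×log₁₀(185.94/68.944)
    = 0.87716 × 0.43088 = 0.378 m

S_c ≈ 378 mm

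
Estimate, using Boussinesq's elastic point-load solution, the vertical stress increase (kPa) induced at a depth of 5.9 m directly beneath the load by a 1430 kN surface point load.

Δσ_z ≈ 19.6 kPa

Boussinesq vertical stress below a point load on an elastic half-space:
Δσ_z = 3P/(2πz²) · [1 + (r/z)²]^(−5/2)
r/z = 0/5.9 = 0; [1+(r/z)²]^(−5/2) = 1.
Δσ_z = 3×1430/(2π×5.9²) × 1 = 19.614 × 1 = 19.61 kPa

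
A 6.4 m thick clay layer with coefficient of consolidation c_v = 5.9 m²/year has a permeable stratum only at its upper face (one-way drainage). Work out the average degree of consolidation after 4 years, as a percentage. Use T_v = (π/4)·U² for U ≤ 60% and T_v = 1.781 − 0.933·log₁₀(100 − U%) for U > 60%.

Drainage path length: H_d = H = 6.4 m (single drainage).
T_v = c_v·t/H_d² = 5.9×4/6.4² = 0.57617.
T_v = 0.57617 corresponds to the U > 60% branch:
U = 1 − 10^((1.781 − T_v)/0.933)/100 = 0.8044

U ≈ 80.4 %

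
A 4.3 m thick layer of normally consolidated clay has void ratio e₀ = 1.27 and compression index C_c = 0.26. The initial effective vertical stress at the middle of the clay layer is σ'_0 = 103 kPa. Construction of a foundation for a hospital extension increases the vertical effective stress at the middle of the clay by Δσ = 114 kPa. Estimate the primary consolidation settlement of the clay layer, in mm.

Final effective stress: σ'_f = σ'_0 + Δσ = 103 + 114 = 217 kPa.
Normally consolidated clay, so the full stress increment lies on the virgin compression line:
S_c = C_c·H/(1+e₀)·log₁₀(σ'_f/σ'_0) = 0.26×4.3/(1+1.27)×log₁₀(217/103)
    = 0.49251 × 0.32362 = 0.1594 m

S_c ≈ 159 mm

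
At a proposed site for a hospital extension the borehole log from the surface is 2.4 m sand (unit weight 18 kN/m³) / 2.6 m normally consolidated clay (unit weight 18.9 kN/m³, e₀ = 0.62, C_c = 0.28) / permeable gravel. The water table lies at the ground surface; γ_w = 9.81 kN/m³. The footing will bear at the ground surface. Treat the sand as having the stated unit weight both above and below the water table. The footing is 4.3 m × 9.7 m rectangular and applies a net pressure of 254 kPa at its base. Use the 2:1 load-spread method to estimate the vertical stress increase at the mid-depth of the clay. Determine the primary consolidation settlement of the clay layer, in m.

Mid-depth of clay below the ground surface: z = 2.4 + 2.6/2 = 3.7 m.
Total vertical stress at mid-clay: σ_v = 18×2.4 + 18.9×1.3 = 67.77 kPa.
Pore pressure: u = 9.81×(3.7 − 0) = 36.297 kPa.
Initial effective stress: σ'_0 = σ_v − u = 67.77 − 36.297 = 31.473 kPa.
Stress increase at mid-clay by the 2:1 spreading method:
Δσ = qBL/((B+z)(L+z)) = 254×4.3×9.7/((4.3+3.7)(9.7+3.7)) = 98.828 kPa
Final effective stress: σ'_f = σ'_0 + Δσ = 31.473 + 98.828 = 130.3 kPa.
Normally consolidated clay, so the full stress increment lies on the virgin compression line:
S_c = C_c·H/(1+e₀)·log₁₀(σ'_f/σ'_0) = 0.28×2.6/(1+0.62)×log₁₀(130.3/31.473)
    = 0.44938 × 0.61701 = 0.2773 m

S_c ≈ 0.277 m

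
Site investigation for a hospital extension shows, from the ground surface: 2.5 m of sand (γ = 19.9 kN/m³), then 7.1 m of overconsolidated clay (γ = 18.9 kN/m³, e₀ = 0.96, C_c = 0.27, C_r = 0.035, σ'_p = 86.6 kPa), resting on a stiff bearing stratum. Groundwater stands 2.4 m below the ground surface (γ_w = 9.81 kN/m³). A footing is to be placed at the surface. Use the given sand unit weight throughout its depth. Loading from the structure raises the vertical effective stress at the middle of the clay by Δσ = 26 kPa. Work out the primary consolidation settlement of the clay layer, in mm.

Mid-depth of clay below the ground surface: z = 2.5 + 7.1/2 = 6.05 m.
Total vertical stress at mid-clay: σ_v = 19.9×2.5 + 18.9×3.55 = 116.84 kPa.
Pore pressure: u = 9.81×(6.05 − 2.4) = 35.806 kPa.
Initial effective stress: σ'_0 = σ_v − u = 116.84 − 35.806 = 81.034 kPa.
Final effective stress: σ'_f = 81.034 + 26 = 107.03 kPa.
σ'_f = 107.03 > σ'_p = 86.6 kPa, so the stress path crosses the preconsolidation pressure — recompression up to σ'_p, then virgin compression beyond:
S_c = H/(1+e₀)·[C_r·log₁₀(σ'_p/σ'_0) + C_c·log₁₀(σ'_f/σ'_p)]
    = 7.1/1.96 × [0.035×log₁₀(86.6/81.034) + 0.27×log₁₀(107.03/86.6)]
    = 3.6224 × [0.0010098 + 0.024837] = 0.09363 m

S_c ≈ 93.6 mm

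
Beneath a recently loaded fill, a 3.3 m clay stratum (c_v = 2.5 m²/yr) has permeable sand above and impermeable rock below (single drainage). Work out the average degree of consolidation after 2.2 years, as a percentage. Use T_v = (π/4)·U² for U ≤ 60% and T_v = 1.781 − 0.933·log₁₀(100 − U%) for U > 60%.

U ≈ 76.7 %

Drainage path length: H_d = H = 3.3 m (single drainage).
T_v = c_v·t/H_d² = 2.5×2.2/3.3² = 0.50505.
T_v = 0.50505 corresponds to the U > 60% branch:
U = 1 − 10^((1.781 − T_v)/0.933)/100 = 0.7669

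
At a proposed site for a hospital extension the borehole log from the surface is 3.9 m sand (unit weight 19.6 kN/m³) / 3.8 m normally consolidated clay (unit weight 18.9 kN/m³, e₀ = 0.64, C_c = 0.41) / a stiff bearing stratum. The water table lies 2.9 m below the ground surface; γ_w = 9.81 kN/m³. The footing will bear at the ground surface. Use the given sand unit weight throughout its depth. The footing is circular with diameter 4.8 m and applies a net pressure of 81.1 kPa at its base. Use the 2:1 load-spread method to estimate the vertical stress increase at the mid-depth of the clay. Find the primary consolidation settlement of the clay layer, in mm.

S_c ≈ 74.6 mm

Mid-depth of clay below the ground surface: z = 3.9 + 3.8/2 = 5.8 m.
Total vertical stress at mid-clay: σ_v = 19.6×3.9 + 18.9×1.9 = 112.35 kPa.
Pore pressure: u = 9.81×(5.8 − 2.9) = 28.449 kPa.
Initial effective stress: σ'_0 = σ_v − u = 112.35 − 28.449 = 83.901 kPa.
Stress increase at mid-clay by the 2:1 spreading method:
Δσ ≈ qD²/(D+z)² = 81.1×4.8²/(4.8+5.8)² = 16.63 kPa
Final effective stress: σ'_f = σ'_0 + Δσ = 83.901 + 16.63 = 100.53 kPa.
Normally consolidated clay, so the full stress increment lies on the virgin compression line:
S_c = C_c·H/(1+e₀)·log₁₀(σ'_f/σ'_0) = 0.41×3.8/(1+0.64)×log₁₀(100.53/83.901)
    = 0.95 × 0.078529 = 0.0746 m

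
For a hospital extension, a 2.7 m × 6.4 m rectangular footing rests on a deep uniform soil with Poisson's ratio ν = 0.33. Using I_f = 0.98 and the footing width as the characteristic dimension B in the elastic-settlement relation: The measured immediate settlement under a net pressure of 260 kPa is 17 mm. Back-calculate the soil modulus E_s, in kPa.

S_e = q·B·(1−ν²)/E_s · I_f  ⇒  E_s = q·B·(1−ν²)·I_f / S_e.
E_s = 260 × 2.7 × 0.8911 × 0.98 / 0.017 = 36060 kPa

E_s ≈ 36100 kPa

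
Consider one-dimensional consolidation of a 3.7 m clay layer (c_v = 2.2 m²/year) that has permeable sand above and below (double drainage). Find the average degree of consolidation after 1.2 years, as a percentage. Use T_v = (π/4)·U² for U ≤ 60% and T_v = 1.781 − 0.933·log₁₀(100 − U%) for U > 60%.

U ≈ 87.9 %

Drainage path length: H_d = H/2 = 1.85 m (double drainage).
T_v = c_v·t/H_d² = 2.2×1.2/1.85² = 0.77137.
T_v = 0.77137 corresponds to the U > 60% branch:
U = 1 − 10^((1.781 − T_v)/0.933)/100 = 0.8792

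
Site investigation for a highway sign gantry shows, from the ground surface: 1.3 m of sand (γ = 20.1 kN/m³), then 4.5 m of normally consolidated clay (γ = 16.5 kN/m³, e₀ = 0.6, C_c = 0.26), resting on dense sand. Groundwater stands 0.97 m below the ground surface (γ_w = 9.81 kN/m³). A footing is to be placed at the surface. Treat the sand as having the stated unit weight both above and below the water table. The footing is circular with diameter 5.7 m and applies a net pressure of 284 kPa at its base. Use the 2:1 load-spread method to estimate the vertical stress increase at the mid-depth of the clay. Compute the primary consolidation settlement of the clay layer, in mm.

Mid-depth of clay below the ground surface: z = 1.3 + 4.5/2 = 3.55 m.
Total vertical stress at mid-clay: σ_v = 20.1×1.3 + 16.5×2.25 = 63.255 kPa.
Pore pressure: u = 9.81×(3.55 − 0.97) = 25.31 kPa.
Initial effective stress: σ'_0 = σ_v − u = 63.255 − 25.31 = 37.945 kPa.
Stress increase at mid-clay by the 2:1 spreading method:
Δσ ≈ qD²/(D+z)² = 284×5.7²/(5.7+3.55)² = 107.84 kPa
Final effective stress: σ'_f = σ'_0 + Δσ = 37.945 + 107.84 = 145.78 kPa.
Normally consolidated clay, so the full stress increment lies on the virgin compression line:
S_c = C_c·H/(1+e₀)·log₁₀(σ'_f/σ'_0) = 0.26×4.5/(1+0.6)×log₁₀(145.78/37.945)
    = 0.73125 × 0.58454 = 0.4274 m

S_c ≈ 427 mm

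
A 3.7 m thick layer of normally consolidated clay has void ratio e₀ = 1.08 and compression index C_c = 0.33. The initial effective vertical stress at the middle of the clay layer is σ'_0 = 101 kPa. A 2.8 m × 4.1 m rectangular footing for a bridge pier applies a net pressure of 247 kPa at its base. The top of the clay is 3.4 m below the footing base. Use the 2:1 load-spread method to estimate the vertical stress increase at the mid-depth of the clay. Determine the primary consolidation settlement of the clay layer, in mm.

Mid-depth of clay below the footing base: z = 3.4 + 3.7/2 = 5.25 m.
Stress increase at mid-clay by the 2:1 spreading method:
Δσ = qBL/((B+z)(L+z)) = 247×2.8×4.1/((2.8+5.25)(4.1+5.25)) = 37.673 kPa
Final effective stress: σ'_f = σ'_0 + Δσ = 101 + 37.673 = 138.67 kPa.
Normally consolidated clay, so the full stress increment lies on the virgin compression line:
S_c = C_c·H/(1+e₀)·log₁₀(σ'_f/σ'_0) = 0.33×3.7/(1+1.08)×log₁₀(138.67/101)
    = 0.58702 × 0.13766 = 0.08081 m

S_c ≈ 80.8 mm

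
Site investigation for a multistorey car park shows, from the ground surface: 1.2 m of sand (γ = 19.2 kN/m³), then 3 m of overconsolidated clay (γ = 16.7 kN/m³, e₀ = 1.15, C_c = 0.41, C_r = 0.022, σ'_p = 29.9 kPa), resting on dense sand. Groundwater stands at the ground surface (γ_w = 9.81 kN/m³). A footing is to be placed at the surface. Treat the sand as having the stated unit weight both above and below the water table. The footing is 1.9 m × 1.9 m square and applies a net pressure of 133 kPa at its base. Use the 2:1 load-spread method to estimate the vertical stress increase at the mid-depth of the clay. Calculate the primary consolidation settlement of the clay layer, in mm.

S_c ≈ 102 mm

Mid-depth of clay below the ground surface: z = 1.2 + 3/2 = 2.7 m.
Total vertical stress at mid-clay: σ_v = 19.2×1.2 + 16.7×1.5 = 48.09 kPa.
Pore pressure: u = 9.81×(2.7 − 0) = 26.487 kPa.
Initial effective stress: σ'_0 = σ_v − u = 48.09 − 26.487 = 21.603 kPa.
Stress increase at mid-clay by the 2:1 spreading method:
Δσ = qBL/((B+z)(L+z)) = 133×1.9×1.9/((1.9+2.7)(1.9+2.7)) = 22.69 kPa
Final effective stress: σ'_f = 21.603 + 22.69 = 44.293 kPa.
σ'_f = 44.293 > σ'_p = 29.9 kPa, so the stress path crosses the preconsolidation pressure — recompression up to σ'_p, then virgin compression beyond:
S_c = H/(1+e₀)·[C_r·log₁₀(σ'_p/σ'_0) + C_c·log₁₀(σ'_f/σ'_p)]
    = 3/2.15 × [0.022×log₁₀(29.9/21.603) + 0.41×log₁₀(44.293/29.9)]
    = 1.3953 × [0.0031055 + 0.069972] = 0.102 m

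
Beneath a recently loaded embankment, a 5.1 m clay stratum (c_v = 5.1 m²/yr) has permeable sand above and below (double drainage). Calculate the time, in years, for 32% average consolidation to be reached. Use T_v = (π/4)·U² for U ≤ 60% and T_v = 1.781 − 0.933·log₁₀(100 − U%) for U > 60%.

t ≈ 0.103 years

Drainage path length: H_d = H/2 = 2.55 m (double drainage).
U ≤ 60%: T_v = (π/4)·U² = (π/4)×0.32² = 0.080425.
t = T_v·H_d²/c_v = 0.080425×2.55²/5.1 = 0.1025 years.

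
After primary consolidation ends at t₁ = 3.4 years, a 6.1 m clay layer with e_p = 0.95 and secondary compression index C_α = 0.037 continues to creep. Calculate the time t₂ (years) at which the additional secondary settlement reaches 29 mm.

t₂ ≈ 6.05 years

S_s = C_α·H/(1+e_p)·log₁₀(t₂/t₁) ⇒ log₁₀(t₂/t₁) = S_s·(1+e_p)/(C_α·H).
log₁₀(t₂/t₁) = 0.029 × (1+0.95) / (0.037×6.1) = 0.2506
t₂ = t₁ × 10^0.2506 = 3.4 × 1.781 = 6.054 years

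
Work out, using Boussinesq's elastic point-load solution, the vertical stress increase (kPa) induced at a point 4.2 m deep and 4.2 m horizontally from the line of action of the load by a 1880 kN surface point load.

Boussinesq vertical stress below a point load on an elastic half-space:
Δσ_z = 3P/(2πz²) · [1 + (r/z)²]^(−5/2)
r/z = 4.2/4.2 = 1; [1+(r/z)²]^(−5/2) = 0.17678.
Δσ_z = 3×1880/(2π×4.2²) × 0.17678 = 50.886 × 0.17678 = 8.996 kPa

Δσ_z ≈ 9 kPa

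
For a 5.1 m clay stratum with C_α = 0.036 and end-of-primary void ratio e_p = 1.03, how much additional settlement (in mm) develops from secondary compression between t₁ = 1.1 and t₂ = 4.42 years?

S_s ≈ 54.6 mm

Secondary compression: S_s = C_α·H/(1+e_p)·log₁₀(t₂/t₁)
S_s = 0.036×5.1/(1+1.03)×log₁₀(4.42/1.1)
    = 0.09044 × 0.604 = 0.05463 m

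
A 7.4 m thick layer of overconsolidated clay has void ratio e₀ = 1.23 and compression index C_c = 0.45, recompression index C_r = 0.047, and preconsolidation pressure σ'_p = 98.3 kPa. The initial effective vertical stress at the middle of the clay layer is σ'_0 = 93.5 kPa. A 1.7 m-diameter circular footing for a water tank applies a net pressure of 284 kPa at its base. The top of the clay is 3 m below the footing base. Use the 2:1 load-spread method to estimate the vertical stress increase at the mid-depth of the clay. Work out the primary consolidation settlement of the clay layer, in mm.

S_c ≈ 47 mm

Mid-depth of clay below the footing base: z = 3 + 7.4/2 = 6.7 m.
Stress increase at mid-clay by the 2:1 spreading method:
Δσ ≈ qD²/(D+z)² = 284×1.7²/(1.7+6.7)² = 11.632 kPa
Final effective stress: σ'_f = 93.5 + 11.632 = 105.13 kPa.
σ'_f = 105.13 > σ'_p = 98.3 kPa, so the stress path crosses the preconsolidation pressure — recompression up to σ'_p, then virgin compression beyond:
S_c = H/(1+e₀)·[C_r·log₁₀(σ'_p/σ'_0) + C_c·log₁₀(σ'_f/σ'_p)]
    = 7.4/2.23 × [0.047×log₁₀(98.3/93.5) + 0.45×log₁₀(105.13/98.3)]
    = 3.3184 × [0.0010219 + 0.013128] = 0.04696 m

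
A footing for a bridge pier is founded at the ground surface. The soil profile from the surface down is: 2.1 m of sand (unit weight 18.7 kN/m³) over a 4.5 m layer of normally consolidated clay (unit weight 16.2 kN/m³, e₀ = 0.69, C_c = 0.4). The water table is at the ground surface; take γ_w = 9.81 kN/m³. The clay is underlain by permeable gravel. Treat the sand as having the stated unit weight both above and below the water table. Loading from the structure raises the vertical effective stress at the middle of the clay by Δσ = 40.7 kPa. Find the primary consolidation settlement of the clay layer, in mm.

Mid-depth of clay below the ground surface: z = 2.1 + 4.5/2 = 4.35 m.
Total vertical stress at mid-clay: σ_v = 18.7×2.1 + 16.2×2.25 = 75.72 kPa.
Pore pressure: u = 9.81×(4.35 − 0) = 42.673 kPa.
Initial effective stress: σ'_0 = σ_v − u = 75.72 − 42.673 = 33.047 kPa.
Final effective stress: σ'_f = σ'_0 + Δσ = 33.047 + 40.7 = 73.747 kPa.
Normally consolidated clay, so the full stress increment lies on the virgin compression line:
S_c = C_c·H/(1+e₀)·log₁₀(σ'_f/σ'_0) = 0.4×4.5/(1+0.69)×log₁₀(73.747/33.047)
    = 1.0651 × 0.34861 = 0.3713 m

S_c ≈ 371 mm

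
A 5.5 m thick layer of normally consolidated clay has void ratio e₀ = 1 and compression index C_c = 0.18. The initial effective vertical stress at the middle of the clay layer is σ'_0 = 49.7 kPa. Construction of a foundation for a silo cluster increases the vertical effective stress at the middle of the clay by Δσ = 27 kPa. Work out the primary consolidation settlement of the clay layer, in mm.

Final effective stress: σ'_f = σ'_0 + Δσ = 49.7 + 27 = 76.7 kPa.
Normally consolidated clay, so the full stress increment lies on the virgin compression line:
S_c = C_c·H/(1+e₀)·log₁₀(σ'_f/σ'_0) = 0.18×5.5/(1+1)×log₁₀(76.7/49.7)
    = 0.495 × 0.18844 = 0.09328 m

S_c ≈ 93.3 mm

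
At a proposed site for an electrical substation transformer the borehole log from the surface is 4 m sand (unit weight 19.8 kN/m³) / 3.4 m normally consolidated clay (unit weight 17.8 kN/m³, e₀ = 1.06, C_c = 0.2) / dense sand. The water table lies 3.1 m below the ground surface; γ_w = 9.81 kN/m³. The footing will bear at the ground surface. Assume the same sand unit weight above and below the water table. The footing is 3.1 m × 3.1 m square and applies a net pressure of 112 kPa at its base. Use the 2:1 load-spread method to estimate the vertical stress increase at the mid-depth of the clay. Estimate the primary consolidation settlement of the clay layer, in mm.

S_c ≈ 22 mm

Mid-depth of clay below the ground surface: z = 4 + 3.4/2 = 5.7 m.
Total vertical stress at mid-clay: σ_v = 19.8×4 + 17.8×1.7 = 109.46 kPa.
Pore pressure: u = 9.81×(5.7 − 3.1) = 25.506 kPa.
Initial effective stress: σ'_0 = σ_v − u = 109.46 − 25.506 = 83.954 kPa.
Stress increase at mid-clay by the 2:1 spreading method:
Δσ = qBL/((B+z)(L+z)) = 112×3.1×3.1/((3.1+5.7)(3.1+5.7)) = 13.899 kPa
Final effective stress: σ'_f = σ'_0 + Δσ = 83.954 + 13.899 = 97.853 kPa.
Normally consolidated clay, so the full stress increment lies on the virgin compression line:
S_c = C_c·H/(1+e₀)·log₁₀(σ'_f/σ'_0) = 0.2×3.4/(1+1.06)×log₁₀(97.853/83.954)
    = 0.3301 × 0.066533 = 0.02196 m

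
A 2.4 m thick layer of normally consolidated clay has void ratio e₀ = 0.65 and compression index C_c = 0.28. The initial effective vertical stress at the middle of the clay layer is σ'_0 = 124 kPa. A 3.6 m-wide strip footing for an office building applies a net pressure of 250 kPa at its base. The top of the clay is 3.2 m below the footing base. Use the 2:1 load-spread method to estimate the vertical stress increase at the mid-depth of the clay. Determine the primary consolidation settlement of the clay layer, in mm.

Mid-depth of clay below the footing base: z = 3.2 + 2.4/2 = 4.4 m.
Stress increase at mid-clay by the 2:1 spreading method:
Δσ = qB/(B+z) = 250×3.6/(3.6+4.4) = 112.5 kPa
Final effective stress: σ'_f = σ'_0 + Δσ = 124 + 112.5 = 236.5 kPa.
Normally consolidated clay, so the full stress increment lies on the virgin compression line:
S_c = C_c·H/(1+e₀)·log₁₀(σ'_f/σ'_0) = 0.28×2.4/(1+0.65)×log₁₀(236.5/124)
    = 0.40727 × 0.28041 = 0.1142 m

S_c ≈ 114 mm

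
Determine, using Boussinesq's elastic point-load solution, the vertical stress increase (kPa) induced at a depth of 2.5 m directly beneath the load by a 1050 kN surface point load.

Boussinesq vertical stress below a point load on an elastic half-space:
Δσ_z = 3P/(2πz²) · [1 + (r/z)²]^(−5/2)
r/z = 0/2.5 = 0; [1+(r/z)²]^(−5/2) = 1.
Δσ_z = 3×1050/(2π×2.5²) × 1 = 80.214 × 1 = 80.21 kPa

Δσ_z ≈ 80.2 kPa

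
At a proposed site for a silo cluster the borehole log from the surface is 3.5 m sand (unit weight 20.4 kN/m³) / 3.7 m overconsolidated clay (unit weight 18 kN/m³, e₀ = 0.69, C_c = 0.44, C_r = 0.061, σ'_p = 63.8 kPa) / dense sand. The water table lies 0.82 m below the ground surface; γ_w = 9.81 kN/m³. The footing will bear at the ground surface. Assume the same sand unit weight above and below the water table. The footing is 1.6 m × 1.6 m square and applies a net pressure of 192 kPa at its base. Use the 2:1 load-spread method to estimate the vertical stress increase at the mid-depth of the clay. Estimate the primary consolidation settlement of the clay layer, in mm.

Mid-depth of clay below the ground surface: z = 3.5 + 3.7/2 = 5.35 m.
Total vertical stress at mid-clay: σ_v = 20.4×3.5 + 18×1.85 = 104.7 kPa.
Pore pressure: u = 9.81×(5.35 − 0.82) = 44.439 kPa.
Initial effective stress: σ'_0 = σ_v − u = 104.7 − 44.439 = 60.261 kPa.
Stress increase at mid-clay by the 2:1 spreading method:
Δσ = qBL/((B+z)(L+z)) = 192×1.6×1.6/((1.6+5.35)(1.6+5.35)) = 10.176 kPa
Final effective stress: σ'_f = 60.261 + 10.176 = 70.437 kPa.
σ'_f = 70.437 > σ'_p = 63.8 kPa, so the stress path crosses the preconsolidation pressure — recompression up to σ'_p, then virgin compression beyond:
S_c = H/(1+e₀)·[C_r·log₁₀(σ'_p/σ'_0) + C_c·log₁₀(σ'_f/σ'_p)]
    = 3.7/1.69 × [0.061×log₁₀(63.8/60.261) + 0.44×log₁₀(70.437/63.8)]
    = 2.1893 × [0.0015118 + 0.018911] = 0.04471 m

S_c ≈ 44.7 mm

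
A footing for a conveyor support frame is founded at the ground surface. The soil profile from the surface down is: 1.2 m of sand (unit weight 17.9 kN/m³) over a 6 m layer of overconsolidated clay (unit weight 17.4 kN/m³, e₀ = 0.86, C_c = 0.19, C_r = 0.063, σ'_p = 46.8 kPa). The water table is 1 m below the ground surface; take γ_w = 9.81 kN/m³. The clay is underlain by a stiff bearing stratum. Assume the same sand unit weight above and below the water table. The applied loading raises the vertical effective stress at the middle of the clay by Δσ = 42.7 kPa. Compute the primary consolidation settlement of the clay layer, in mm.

Mid-depth of clay below the ground surface: z = 1.2 + 6/2 = 4.2 m.
Total vertical stress at mid-clay: σ_v = 17.9×1.2 + 17.4×3 = 73.68 kPa.
Pore pressure: u = 9.81×(4.2 − 1) = 31.392 kPa.
Initial effective stress: σ'_0 = σ_v − u = 73.68 − 31.392 = 42.288 kPa.
Final effective stress: σ'_f = 42.288 + 42.7 = 84.988 kPa.
σ'_f = 84.988 > σ'_p = 46.8 kPa, so the stress path crosses the preconsolidation pressure — recompression up to σ'_p, then virgin compression beyond:
S_c = H/(1+e₀)·[C_r·log₁₀(σ'_p/σ'_0) + C_c·log₁₀(σ'_f/σ'_p)]
    = 6/1.86 × [0.063×log₁₀(46.8/42.288) + 0.19×log₁₀(84.988/46.8)]
    = 3.2258 × [0.0027738 + 0.049231] = 0.1678 m

S_c ≈ 168 mm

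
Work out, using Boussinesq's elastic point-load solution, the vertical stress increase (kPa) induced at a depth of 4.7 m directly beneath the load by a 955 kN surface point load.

Boussinesq vertical stress below a point load on an elastic half-space:
Δσ_z = 3P/(2πz²) · [1 + (r/z)²]^(−5/2)
r/z = 0/4.7 = 0; [1+(r/z)²]^(−5/2) = 1.
Δσ_z = 3×955/(2π×4.7²) × 1 = 20.642 × 1 = 20.64 kPa

Δσ_z ≈ 20.6 kPa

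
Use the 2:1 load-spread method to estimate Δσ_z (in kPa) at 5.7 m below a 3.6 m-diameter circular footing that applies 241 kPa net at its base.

By the 2:1 method the load spreads at 1 horizontal : 2 vertical, so at depth z the loaded area has grown by z in each plan dimension:
Δσ ≈ qD²/(D+z)² = 241×3.6²/(3.6+5.7)² = 36.112 kPa

Δσ_z ≈ 36.1 kPa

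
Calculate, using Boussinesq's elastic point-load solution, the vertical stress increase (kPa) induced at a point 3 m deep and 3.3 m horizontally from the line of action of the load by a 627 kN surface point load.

Boussinesq vertical stress below a point load on an elastic half-space:
Δσ_z = 3P/(2πz²) · [1 + (r/z)²]^(−5/2)
r/z = 3.3/3 = 1.1; [1+(r/z)²]^(−5/2) = 0.13773.
Δσ_z = 3×627/(2π×3²) × 0.13773 = 33.263 × 0.13773 = 4.581 kPa

Δσ_z ≈ 4.58 kPa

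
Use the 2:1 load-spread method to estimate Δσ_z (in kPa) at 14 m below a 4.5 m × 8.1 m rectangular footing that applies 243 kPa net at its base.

Δσ_z ≈ 21.7 kPa

By the 2:1 method the load spreads at 1 horizontal : 2 vertical, so at depth z the loaded area has grown by z in each plan dimension:
Δσ = qBL/((B+z)(L+z)) = 243×4.5×8.1/((4.5+14)(8.1+14)) = 21.664 kPa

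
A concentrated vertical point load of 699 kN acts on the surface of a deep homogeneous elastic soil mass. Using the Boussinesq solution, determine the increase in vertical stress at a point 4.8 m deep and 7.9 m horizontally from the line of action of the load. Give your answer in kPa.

Boussinesq vertical stress below a point load on an elastic half-space:
Δσ_z = 3P/(2πz²) · [1 + (r/z)²]^(−5/2)
r/z = 7.9/4.8 = 1.6458; [1+(r/z)²]^(−5/2) = 0.037751.
Δσ_z = 3×699/(2π×4.8²) × 0.037751 = 14.486 × 0.037751 = 0.5469 kPa

Δσ_z ≈ 0.547 kPa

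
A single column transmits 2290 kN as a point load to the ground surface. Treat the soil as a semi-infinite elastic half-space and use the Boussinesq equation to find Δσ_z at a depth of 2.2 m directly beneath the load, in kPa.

Δσ_z ≈ 226 kPa

Boussinesq vertical stress below a point load on an elastic half-space:
Δσ_z = 3P/(2πz²) · [1 + (r/z)²]^(−5/2)
r/z = 0/2.2 = 0; [1+(r/z)²]^(−5/2) = 1.
Δσ_z = 3×2290/(2π×2.2²) × 1 = 225.91 × 1 = 225.9 kPa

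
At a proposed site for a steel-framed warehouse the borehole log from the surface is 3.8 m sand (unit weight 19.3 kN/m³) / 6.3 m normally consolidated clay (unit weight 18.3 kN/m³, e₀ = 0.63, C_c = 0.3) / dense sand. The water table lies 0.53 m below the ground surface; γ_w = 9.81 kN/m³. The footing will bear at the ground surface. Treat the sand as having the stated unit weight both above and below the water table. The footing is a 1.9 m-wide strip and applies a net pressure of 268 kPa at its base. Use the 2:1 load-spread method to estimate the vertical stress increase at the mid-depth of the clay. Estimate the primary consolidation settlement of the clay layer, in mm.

Mid-depth of clay below the ground surface: z = 3.8 + 6.3/2 = 6.95 m.
Total vertical stress at mid-clay: σ_v = 19.3×3.8 + 18.3×3.15 = 130.99 kPa.
Pore pressure: u = 9.81×(6.95 − 0.53) = 62.98 kPa.
Initial effective stress: σ'_0 = σ_v − u = 130.99 − 62.98 = 68.01 kPa.
Stress increase at mid-clay by the 2:1 spreading method:
Δσ = qB/(B+z) = 268×1.9/(1.9+6.95) = 57.537 kPa
Final effective stress: σ'_f = σ'_0 + Δσ = 68.01 + 57.537 = 125.55 kPa.
Normally consolidated clay, so the full stress increment lies on the virgin compression line:
S_c = C_c·H/(1+e₀)·log₁₀(σ'_f/σ'_0) = 0.3×6.3/(1+0.63)×log₁₀(125.55/68.01)
    = 1.1595 × 0.26624 = 0.3087 m

S_c ≈ 309 mm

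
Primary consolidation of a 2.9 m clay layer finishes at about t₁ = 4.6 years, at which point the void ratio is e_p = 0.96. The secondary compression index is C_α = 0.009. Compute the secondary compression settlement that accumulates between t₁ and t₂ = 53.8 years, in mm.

Secondary compression: S_s = C_α·H/(1+e_p)·log₁₀(t₂/t₁)
S_s = 0.009×2.9/(1+0.96)×log₁₀(53.8/4.6)
    = 0.01332 × 1.068 = 0.01422 m

S_s ≈ 14.2 mm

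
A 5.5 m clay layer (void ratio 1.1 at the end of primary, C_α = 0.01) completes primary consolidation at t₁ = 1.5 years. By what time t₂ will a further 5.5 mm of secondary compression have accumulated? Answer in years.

t₂ ≈ 2.43 years

S_s = C_α·H/(1+e_p)·log₁₀(t₂/t₁) ⇒ log₁₀(t₂/t₁) = S_s·(1+e_p)/(C_α·H).
log₁₀(t₂/t₁) = 0.0055 × (1+1.1) / (0.01×5.5) = 0.21
t₂ = t₁ × 10^0.21 = 1.5 × 1.622 = 2.433 years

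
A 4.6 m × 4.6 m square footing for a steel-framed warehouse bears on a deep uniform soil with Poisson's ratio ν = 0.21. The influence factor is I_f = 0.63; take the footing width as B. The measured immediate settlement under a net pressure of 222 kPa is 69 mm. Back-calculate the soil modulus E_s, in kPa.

E_s ≈ 8910 kPa

S_e = q·B·(1−ν²)/E_s · I_f  ⇒  E_s = q·B·(1−ν²)·I_f / S_e.
E_s = 222 × 4.6 × 0.9559 × 0.63 / 0.069 = 8913 kPa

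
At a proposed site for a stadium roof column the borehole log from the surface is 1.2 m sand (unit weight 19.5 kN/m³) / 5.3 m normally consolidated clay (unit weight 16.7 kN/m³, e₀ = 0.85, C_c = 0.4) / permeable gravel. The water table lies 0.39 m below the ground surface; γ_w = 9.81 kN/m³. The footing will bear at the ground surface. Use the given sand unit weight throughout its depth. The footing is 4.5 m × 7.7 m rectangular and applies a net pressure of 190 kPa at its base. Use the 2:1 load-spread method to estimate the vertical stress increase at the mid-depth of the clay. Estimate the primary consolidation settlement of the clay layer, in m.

S_c ≈ 0.551 m

Mid-depth of clay below the ground surface: z = 1.2 + 5.3/2 = 3.85 m.
Total vertical stress at mid-clay: σ_v = 19.5×1.2 + 16.7×2.65 = 67.655 kPa.
Pore pressure: u = 9.81×(3.85 − 0.39) = 33.943 kPa.
Initial effective stress: σ'_0 = σ_v − u = 67.655 − 33.943 = 33.712 kPa.
Stress increase at mid-clay by the 2:1 spreading method:
Δσ = qBL/((B+z)(L+z)) = 190×4.5×7.7/((4.5+3.85)(7.7+3.85)) = 68.263 kPa
Final effective stress: σ'_f = σ'_0 + Δσ = 33.712 + 68.263 = 101.98 kPa.
Normally consolidated clay, so the full stress increment lies on the virgin compression line:
S_c = C_c·H/(1+e₀)·log₁₀(σ'_f/σ'_0) = 0.4×5.3/(1+0.85)×log₁₀(101.98/33.712)
    = 1.1459 × 0.48073 = 0.5509 m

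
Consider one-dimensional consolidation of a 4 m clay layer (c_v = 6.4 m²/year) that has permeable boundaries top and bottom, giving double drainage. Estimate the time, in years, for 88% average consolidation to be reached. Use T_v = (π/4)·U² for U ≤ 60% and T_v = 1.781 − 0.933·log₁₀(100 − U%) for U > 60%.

t ≈ 0.484 years

Drainage path length: H_d = H/2 = 2 m (double drainage).
U > 60%: T_v = 1.781 − 0.933·log₁₀(100 − 88) = 0.77412.
t = T_v·H_d²/c_v = 0.77412×2²/6.4 = 0.4838 years.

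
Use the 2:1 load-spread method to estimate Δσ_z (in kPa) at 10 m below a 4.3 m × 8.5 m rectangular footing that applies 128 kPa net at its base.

Δσ_z ≈ 17.7 kPa

By the 2:1 method the load spreads at 1 horizontal : 2 vertical, so at depth z the loaded area has grown by z in each plan dimension:
Δσ = qBL/((B+z)(L+z)) = 128×4.3×8.5/((4.3+10)(8.5+10)) = 17.684 kPa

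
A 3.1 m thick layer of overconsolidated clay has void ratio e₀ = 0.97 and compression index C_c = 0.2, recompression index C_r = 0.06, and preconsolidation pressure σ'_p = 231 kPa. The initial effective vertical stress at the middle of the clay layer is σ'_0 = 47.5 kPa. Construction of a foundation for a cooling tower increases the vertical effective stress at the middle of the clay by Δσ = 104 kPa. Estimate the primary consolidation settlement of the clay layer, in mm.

Final effective stress: σ'_f = 47.5 + 104 = 151.5 kPa.
σ'_f = 151.5 ≤ σ'_p = 231 kPa, so the clay remains overconsolidated and only the recompression index applies:
S_c = C_r·H/(1+e₀)·log₁₀(σ'_f/σ'_0) = 0.06×3.1/1.97×log₁₀(151.5/47.5)
    = 0.094416 × 0.50372 = 0.04756 m

S_c ≈ 47.6 mm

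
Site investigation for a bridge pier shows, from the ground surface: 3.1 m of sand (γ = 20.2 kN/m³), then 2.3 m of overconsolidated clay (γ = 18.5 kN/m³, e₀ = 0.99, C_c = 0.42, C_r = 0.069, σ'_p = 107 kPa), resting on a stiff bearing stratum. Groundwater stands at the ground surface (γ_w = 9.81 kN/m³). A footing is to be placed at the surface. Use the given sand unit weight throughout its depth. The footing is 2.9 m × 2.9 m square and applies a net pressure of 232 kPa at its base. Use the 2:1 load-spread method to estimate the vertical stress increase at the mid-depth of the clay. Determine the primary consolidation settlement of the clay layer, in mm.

Mid-depth of clay below the ground surface: z = 3.1 + 2.3/2 = 4.25 m.
Total vertical stress at mid-clay: σ_v = 20.2×3.1 + 18.5×1.15 = 83.895 kPa.
Pore pressure: u = 9.81×(4.25 − 0) = 41.693 kPa.
Initial effective stress: σ'_0 = σ_v − u = 83.895 − 41.693 = 42.202 kPa.
Stress increase at mid-clay by the 2:1 spreading method:
Δσ = qBL/((B+z)(L+z)) = 232×2.9×2.9/((2.9+4.25)(2.9+4.25)) = 38.166 kPa
Final effective stress: σ'_f = 42.202 + 38.166 = 80.368 kPa.
σ'_f = 80.368 ≤ σ'_p = 107 kPa, so the clay remains overconsolidated and only the recompression index applies:
S_c = C_r·H/(1+e₀)·log₁₀(σ'_f/σ'_0) = 0.069×2.3/1.99×log₁₀(80.368/42.202)
    = 0.07975 × 0.27975 = 0.02231 m

S_c ≈ 22.3 mm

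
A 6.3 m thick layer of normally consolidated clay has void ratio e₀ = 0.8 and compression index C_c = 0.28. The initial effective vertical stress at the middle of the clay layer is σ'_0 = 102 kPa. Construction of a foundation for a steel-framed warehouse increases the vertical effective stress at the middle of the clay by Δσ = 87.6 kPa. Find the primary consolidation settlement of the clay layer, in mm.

Final effective stress: σ'_f = σ'_0 + Δσ = 102 + 87.6 = 189.6 kPa.
Normally consolidated clay, so the full stress increment lies on the virgin compression line:
S_c = C_c·H/(1+e₀)·log₁₀(σ'_f/σ'_0) = 0.28×6.3/(1+0.8)×log₁₀(189.6/102)
    = 0.98 × 0.26924 = 0.2639 m

S_c ≈ 264 mm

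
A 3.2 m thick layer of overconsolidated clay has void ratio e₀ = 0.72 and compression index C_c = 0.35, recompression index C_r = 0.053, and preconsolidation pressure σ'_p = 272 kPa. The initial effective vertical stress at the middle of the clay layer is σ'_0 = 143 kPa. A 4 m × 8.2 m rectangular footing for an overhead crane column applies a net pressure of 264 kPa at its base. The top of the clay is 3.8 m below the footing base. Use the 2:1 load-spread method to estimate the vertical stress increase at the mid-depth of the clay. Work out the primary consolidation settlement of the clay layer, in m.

Mid-depth of clay below the footing base: z = 3.8 + 3.2/2 = 5.4 m.
Stress increase at mid-clay by the 2:1 spreading method:
Δσ = qBL/((B+z)(L+z)) = 264×4×8.2/((4+5.4)(8.2+5.4)) = 67.735 kPa
Final effective stress: σ'_f = 143 + 67.735 = 210.74 kPa.
σ'_f = 210.74 ≤ σ'_p = 272 kPa, so the clay remains overconsolidated and only the recompression index applies:
S_c = C_r·H/(1+e₀)·log₁₀(σ'_f/σ'_0) = 0.053×3.2/1.72×log₁₀(210.74/143)
    = 0.098606 × 0.16841 = 0.01661 m

S_c ≈ 0.0166 m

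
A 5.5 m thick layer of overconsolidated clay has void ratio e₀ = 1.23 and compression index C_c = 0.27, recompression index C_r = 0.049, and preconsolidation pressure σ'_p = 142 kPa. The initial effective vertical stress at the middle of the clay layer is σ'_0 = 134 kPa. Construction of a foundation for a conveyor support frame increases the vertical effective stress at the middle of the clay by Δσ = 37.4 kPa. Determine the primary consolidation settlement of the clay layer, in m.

S_c ≈ 0.0575 m

Final effective stress: σ'_f = 134 + 37.4 = 171.4 kPa.
σ'_f = 171.4 > σ'_p = 142 kPa, so the stress path crosses the preconsolidation pressure — recompression up to σ'_p, then virgin compression beyond:
S_c = H/(1+e₀)·[C_r·log₁₀(σ'_p/σ'_0) + C_c·log₁₀(σ'_f/σ'_p)]
    = 5.5/2.23 × [0.049×log₁₀(142/134) + 0.27×log₁₀(171.4/142)]
    = 2.4664 × [0.001234 + 0.022065] = 0.05746 m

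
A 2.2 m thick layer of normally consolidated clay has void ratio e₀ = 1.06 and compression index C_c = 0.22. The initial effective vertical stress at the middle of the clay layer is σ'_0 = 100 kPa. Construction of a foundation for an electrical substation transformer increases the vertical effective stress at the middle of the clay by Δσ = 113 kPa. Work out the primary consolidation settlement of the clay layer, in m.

S_c ≈ 0.0772 m

Final effective stress: σ'_f = σ'_0 + Δσ = 100 + 113 = 213 kPa.
Normally consolidated clay, so the full stress increment lies on the virgin compression line:
S_c = C_c·H/(1+e₀)·log₁₀(σ'_f/σ'_0) = 0.22×2.2/(1+1.06)×log₁₀(213/100)
    = 0.23495 × 0.32838 = 0.07715 m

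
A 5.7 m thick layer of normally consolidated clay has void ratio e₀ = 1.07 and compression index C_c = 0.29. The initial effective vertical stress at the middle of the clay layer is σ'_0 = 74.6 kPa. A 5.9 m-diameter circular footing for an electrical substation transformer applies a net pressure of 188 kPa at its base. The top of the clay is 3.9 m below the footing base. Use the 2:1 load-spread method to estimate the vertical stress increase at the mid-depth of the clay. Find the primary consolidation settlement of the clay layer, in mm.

Mid-depth of clay below the footing base: z = 3.9 + 5.7/2 = 6.75 m.
Stress increase at mid-clay by the 2:1 spreading method:
Δσ ≈ qD²/(D+z)² = 188×5.9²/(5.9+6.75)² = 40.896 kPa
Final effective stress: σ'_f = σ'_0 + Δσ = 74.6 + 40.896 = 115.5 kPa.
Normally consolidated clay, so the full stress increment lies on the virgin compression line:
S_c = C_c·H/(1+e₀)·log₁₀(σ'_f/σ'_0) = 0.29×5.7/(1+1.07)×log₁₀(115.5/74.6)
    = 0.79855 × 0.18984 = 0.1516 m

S_c ≈ 152 mm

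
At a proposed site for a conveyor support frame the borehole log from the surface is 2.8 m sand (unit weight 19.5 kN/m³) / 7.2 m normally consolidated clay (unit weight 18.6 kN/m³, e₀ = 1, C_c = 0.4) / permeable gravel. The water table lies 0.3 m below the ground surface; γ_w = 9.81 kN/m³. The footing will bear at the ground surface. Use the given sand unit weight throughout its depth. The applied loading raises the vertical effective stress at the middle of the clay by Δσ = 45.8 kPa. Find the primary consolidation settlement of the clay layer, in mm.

S_c ≈ 347 mm

Mid-depth of clay below the ground surface: z = 2.8 + 7.2/2 = 6.4 m.
Total vertical stress at mid-clay: σ_v = 19.5×2.8 + 18.6×3.6 = 121.56 kPa.
Pore pressure: u = 9.81×(6.4 − 0.3) = 59.841 kPa.
Initial effective stress: σ'_0 = σ_v − u = 121.56 − 59.841 = 61.719 kPa.
Final effective stress: σ'_f = σ'_0 + Δσ = 61.719 + 45.8 = 107.52 kPa.
Normally consolidated clay, so the full stress increment lies on the virgin compression line:
S_c = C_c·H/(1+e₀)·log₁₀(σ'_f/σ'_0) = 0.4×7.2/(1+1)×log₁₀(107.52/61.719)
    = 1.44 × 0.24107 = 0.3471 m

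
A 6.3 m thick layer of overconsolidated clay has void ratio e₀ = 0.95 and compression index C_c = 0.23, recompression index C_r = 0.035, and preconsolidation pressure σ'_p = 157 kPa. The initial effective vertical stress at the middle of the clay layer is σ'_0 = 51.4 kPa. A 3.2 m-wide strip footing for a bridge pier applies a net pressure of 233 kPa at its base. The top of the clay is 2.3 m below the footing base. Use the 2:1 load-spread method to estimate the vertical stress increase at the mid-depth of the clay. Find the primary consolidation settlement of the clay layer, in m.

Mid-depth of clay below the footing base: z = 2.3 + 6.3/2 = 5.45 m.
Stress increase at mid-clay by the 2:1 spreading method:
Δσ = qB/(B+z) = 233×3.2/(3.2+5.45) = 86.197 kPa
Final effective stress: σ'_f = 51.4 + 86.197 = 137.6 kPa.
σ'_f = 137.6 ≤ σ'_p = 157 kPa, so the clay remains overconsolidated and only the recompression index applies:
S_c = C_r·H/(1+e₀)·log₁₀(σ'_f/σ'_0) = 0.035×6.3/1.95×log₁₀(137.6/51.4)
    = 0.11308 × 0.42766 = 0.04836 m

S_c ≈ 0.0484 m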